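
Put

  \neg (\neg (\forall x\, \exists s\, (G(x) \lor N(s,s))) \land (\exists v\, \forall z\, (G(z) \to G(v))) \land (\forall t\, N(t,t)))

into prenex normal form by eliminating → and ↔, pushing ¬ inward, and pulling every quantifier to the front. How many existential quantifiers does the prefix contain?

3

Rewrite implications/biconditionals: A → B as ¬A ∨ B.
  \neg (\neg (\forall x\, \exists s\, (G(x) \lor N(s,s))) \land (\exists v\, \forall z\, (\neg G(z) \lor G(v))) \land (\forall t\, N(t,t)))
Drive negations inward (¬∀x A ≡ ∃x ¬A, ¬∃x A ≡ ∀x ¬A, De Morgan for ∧/∨):
  (\forall x\, \exists s\, (G(x) \lor N(s,s))) \lor (\forall v\, \exists z\, (G(z) \land \neg G(v))) \lor (\exists t\, \neg N(t,t))
All bound variables are already distinct, so no renaming is needed.
Pull the quantifiers to the front (each side's bound variable is not free in the other side):
  \forall x\, \exists s\, \forall v\, \exists z\, \exists t\, (G(x) \lor N(s,s) \lor G(z) \land \neg G(v) \lor \neg N(t,t))
The prefix is \forall x \exists s \forall v \exists z \exists t: 2 universal, 3 existential.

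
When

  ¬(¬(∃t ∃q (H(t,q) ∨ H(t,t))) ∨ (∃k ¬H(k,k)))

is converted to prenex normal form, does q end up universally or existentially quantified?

Push ¬ through the quantifiers and connectives to reach negation normal form:
  (∃t ∃q (H(t,q) ∨ H(t,t))) ∧ (∀k H(k,k))
Extract every quantifier outward, since the variables are now distinct and don't occur free across branches:
  ∃t ∃q ∀k ((H(t,q) ∨ H(t,t)) ∧ H(k,k))
The quantifier ∃q sits under an even number of negations, so it remains existential.

existential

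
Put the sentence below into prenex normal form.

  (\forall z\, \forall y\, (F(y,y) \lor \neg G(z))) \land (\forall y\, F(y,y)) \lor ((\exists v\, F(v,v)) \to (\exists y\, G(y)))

\forall z\, \forall y\, \forall p\, \forall v\, \exists c\, ((F(y,y) \lor \neg G(z)) \land F(p,p) \lor \neg F(v,v) \lor G(c))

Rewrite implications/biconditionals: A → B as ¬A ∨ B.
  (\forall z\, \forall y\, (F(y,y) \lor \neg G(z))) \land (\forall y\, F(y,y)) \lor \neg (\exists v\, F(v,v)) \lor (\exists y\, G(y))
Drive negations inward (¬∀x A ≡ ∃x ¬A, ¬∃x A ≡ ∀x ¬A, De Morgan for ∧/∨):
  (\forall z\, \forall y\, (F(y,y) \lor \neg G(z))) \land (\forall y\, F(y,y)) \lor (\forall v\, \neg F(v,v)) \lor (\exists y\, G(y))
Give each quantifier a distinct variable: y↦p, y↦c.
  (\forall z\, \forall y\, (F(y,y) \lor \neg G(z))) \land (\forall p\, F(p,p)) \lor (\forall v\, \neg F(v,v)) \lor (\exists c\, G(c))
Extract every quantifier outward, since the variables are now distinct and don't occur free across branches:
  \forall z\, \forall y\, \forall p\, \forall v\, \exists c\, ((F(y,y) \lor \neg G(z)) \land F(p,p) \lor \neg F(v,v) \lor G(c))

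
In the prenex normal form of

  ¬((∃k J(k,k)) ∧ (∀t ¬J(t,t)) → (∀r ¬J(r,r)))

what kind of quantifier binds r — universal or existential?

Rewrite implications/biconditionals: A → B as ¬A ∨ B.
  ¬(¬((∃k J(k,k)) ∧ (∀t ¬J(t,t))) ∨ (∀r ¬J(r,r)))
Push ¬ through the quantifiers and connectives to reach negation normal form:
  (∃k J(k,k)) ∧ (∀t ¬J(t,t)) ∧ (∃r J(r,r))
All bound variables are already distinct, so no renaming is needed.
Extract every quantifier outward, since the variables are now distinct and don't occur free across branches:
  ∃k ∀t ∃r (J(k,k) ∧ ¬J(t,t) ∧ J(r,r))
The quantifier ∀r sits under an odd number of negations (counting the antecedent side of each →), so it flips to ∃r.

existential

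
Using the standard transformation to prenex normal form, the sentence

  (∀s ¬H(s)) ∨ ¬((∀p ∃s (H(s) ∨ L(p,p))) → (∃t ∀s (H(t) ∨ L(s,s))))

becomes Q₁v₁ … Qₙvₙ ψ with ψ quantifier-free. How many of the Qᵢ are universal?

Rewrite implications/biconditionals: A → B as ¬A ∨ B.
  (∀s ¬H(s)) ∨ ¬(¬(∀p ∃s (H(s) ∨ L(p,p))) ∨ (∃t ∀s (H(t) ∨ L(s,s))))
Move each ¬ inward, flipping quantifiers it crosses:
  (∀s ¬H(s)) ∨ (∀p ∃s (H(s) ∨ L(p,p))) ∧ (∀t ∃s (¬H(t) ∧ ¬L(s,s)))
Rename bound variables to avoid capture: s↦w1, s↦z1.
  (∀s ¬H(s)) ∨ (∀p ∃w1 (H(w1) ∨ L(p,p))) ∧ (∀t ∃z1 (¬H(t) ∧ ¬L(z1,z1)))
Pull the quantifiers to the front (each side's bound variable is not free in the other side):
  ∀s ∀p ∃w1 ∀t ∃z1 (¬H(s) ∨ (H(w1) ∨ L(p,p)) ∧ ¬H(t) ∧ ¬L(z1,z1))
The prefix is ∀s ∀p ∃w1 ∀t ∃z1: 3 universal, 2 existential.

3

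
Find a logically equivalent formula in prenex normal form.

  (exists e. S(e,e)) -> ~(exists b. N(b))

forall e. forall b. (~S(e,e) | ~N(b))

Eliminate → and ↔ using ¬ and ∨.
  ~(exists e. S(e,e)) | ~(exists b. N(b))
Move each ¬ inward, flipping quantifiers it crosses:
  (forall e. ~S(e,e)) | (forall b. ~N(b))
All bound variables are already distinct, so no renaming is needed.
Pull the quantifiers to the front (each side's bound variable is not free in the other side):
  forall e. forall b. (~S(e,e) | ~N(b))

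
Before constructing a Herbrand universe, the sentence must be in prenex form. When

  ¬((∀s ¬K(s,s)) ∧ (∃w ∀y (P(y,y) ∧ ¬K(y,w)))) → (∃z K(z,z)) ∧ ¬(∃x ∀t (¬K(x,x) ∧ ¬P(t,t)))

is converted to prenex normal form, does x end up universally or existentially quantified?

Rewrite implications/biconditionals: A → B as ¬A ∨ B.
  ¬¬((∀s ¬K(s,s)) ∧ (∃w ∀y (P(y,y) ∧ ¬K(y,w)))) ∨ (∃z K(z,z)) ∧ ¬(∃x ∀t (¬K(x,x) ∧ ¬P(t,t)))
Push ¬ through the quantifiers and connectives to reach negation normal form:
  (∀s ¬K(s,s)) ∧ (∃w ∀y (P(y,y) ∧ ¬K(y,w))) ∨ (∃z K(z,z)) ∧ (∀x ∃t (K(x,x) ∨ P(t,t)))
Finally move all quantifiers to the prefix:
  ∀s ∃w ∀y ∃z ∀x ∃t (¬K(s,s) ∧ P(y,y) ∧ ¬K(y,w) ∨ K(z,z) ∧ (K(x,x) ∨ P(t,t)))
The quantifier ∃x sits under an odd number of negations (counting the antecedent side of each →), so it flips to ∀x.

universal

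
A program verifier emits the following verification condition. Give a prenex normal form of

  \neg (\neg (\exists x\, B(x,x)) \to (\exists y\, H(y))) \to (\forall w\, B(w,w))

First replace A → B with ¬A ∨ B.
  \neg \neg (\neg \neg (\exists x\, B(x,x)) \lor (\exists y\, H(y))) \lor (\forall w\, B(w,w))
Drive negations inward (¬∀x A ≡ ∃x ¬A, ¬∃x A ≡ ∀x ¬A, De Morgan for ∧/∨):
  (\exists x\, B(x,x)) \lor (\exists y\, H(y)) \lor (\forall w\, B(w,w))
Finally move all quantifiers to the prefix:
  \exists x\, \exists y\, \forall w\, (B(x,x) \lor H(y) \lor B(w,w))

\exists x\, \exists y\, \forall w\, (B(x,x) \lor H(y) \lor B(w,w))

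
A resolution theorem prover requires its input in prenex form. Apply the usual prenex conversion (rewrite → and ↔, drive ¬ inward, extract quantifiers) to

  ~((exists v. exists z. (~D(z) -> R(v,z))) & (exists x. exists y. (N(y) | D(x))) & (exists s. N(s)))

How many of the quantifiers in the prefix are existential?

Eliminate → and ↔ using ¬ and ∨.
  ~((exists v. exists z. (~~D(z) | R(v,z))) & (exists x. exists y. (N(y) | D(x))) & (exists s. N(s)))
Move each ¬ inward, flipping quantifiers it crosses:
  (forall v. forall z. (~D(z) & ~R(v,z))) | (forall x. forall y. (~N(y) & ~D(x))) | (forall s. ~N(s))
All bound variables are already distinct, so no renaming is needed.
Extract every quantifier outward, since the variables are now distinct and don't occur free across branches:
  forall v. forall z. forall x. forall y. forall s. (~D(z) & ~R(v,z) | ~N(y) & ~D(x) | ~N(s))
The prefix is forall v forall z forall x forall y forall s: 5 universal, 0 existential.

0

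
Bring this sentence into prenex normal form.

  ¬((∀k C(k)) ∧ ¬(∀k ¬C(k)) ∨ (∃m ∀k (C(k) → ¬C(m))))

∃k ∀v ∀m ∃x ((¬C(k) ∨ ¬C(v)) ∧ C(x) ∧ C(m))

Rewrite implications/biconditionals: A → B as ¬A ∨ B.
  ¬((∀k C(k)) ∧ ¬(∀k ¬C(k)) ∨ (∃m ∀k (¬C(k) ∨ ¬C(m))))
Push ¬ through the quantifiers and connectives to reach negation normal form:
  ((∃k ¬C(k)) ∨ (∀k ¬C(k))) ∧ (∀m ∃k (C(k) ∧ C(m)))
Standardize variables apart so no two quantifiers bind the same name: k↦v, k↦x.
  ((∃k ¬C(k)) ∨ (∀v ¬C(v))) ∧ (∀m ∃x (C(x) ∧ C(m)))
Extract every quantifier outward, since the variables are now distinct and don't occur free across branches:
  ∃k ∀v ∀m ∃x ((¬C(k) ∨ ¬C(v)) ∧ C(x) ∧ C(m))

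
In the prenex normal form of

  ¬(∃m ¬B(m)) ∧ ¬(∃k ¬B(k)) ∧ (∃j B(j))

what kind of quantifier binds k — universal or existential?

Push ¬ through the quantifiers and connectives to reach negation normal form:
  (∀m B(m)) ∧ (∀k B(k)) ∧ (∃j B(j))
All bound variables are already distinct, so no renaming is needed.
Extract every quantifier outward, since the variables are now distinct and don't occur free across branches:
  ∀m ∀k ∃j (B(m) ∧ B(k) ∧ B(j))
The quantifier ∃k sits under an odd number of negations, so it flips to ∀k.

universal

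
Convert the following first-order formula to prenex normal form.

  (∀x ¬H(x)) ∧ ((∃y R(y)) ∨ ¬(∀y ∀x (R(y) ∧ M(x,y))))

∀x ∃y ∃x1 ∃c (¬H(x) ∧ (R(y) ∨ ¬R(x1) ∨ ¬M(c,x1)))

Drive negations inward (¬∀x A ≡ ∃x ¬A, ¬∃x A ≡ ∀x ¬A, De Morgan for ∧/∨):
  (∀x ¬H(x)) ∧ ((∃y R(y)) ∨ (∃y ∃x (¬R(y) ∨ ¬M(x,y))))
Rename bound variables to avoid capture: y↦x1, x↦c.
  (∀x ¬H(x)) ∧ ((∃y R(y)) ∨ (∃x1 ∃c (¬R(x1) ∨ ¬M(c,x1))))
Pull the quantifiers to the front (each side's bound variable is not free in the other side):
  ∀x ∃y ∃x1 ∃c (¬H(x) ∧ (R(y) ∨ ¬R(x1) ∨ ¬M(c,x1)))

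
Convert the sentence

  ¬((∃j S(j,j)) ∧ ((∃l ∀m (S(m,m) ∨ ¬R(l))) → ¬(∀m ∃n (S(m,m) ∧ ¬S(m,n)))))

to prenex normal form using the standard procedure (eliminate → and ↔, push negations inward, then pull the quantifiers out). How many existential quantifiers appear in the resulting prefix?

Rewrite implications/biconditionals: A → B as ¬A ∨ B.
  ¬((∃j S(j,j)) ∧ (¬(∃l ∀m (S(m,m) ∨ ¬R(l))) ∨ ¬(∀m ∃n (S(m,m) ∧ ¬S(m,n)))))
Move each ¬ inward, flipping quantifiers it crosses:
  (∀j ¬S(j,j)) ∨ (∃l ∀m (S(m,m) ∨ ¬R(l))) ∧ (∀m ∃n (S(m,m) ∧ ¬S(m,n)))
Rename bound variables to avoid capture: m↦u.
  (∀j ¬S(j,j)) ∨ (∃l ∀m (S(m,m) ∨ ¬R(l))) ∧ (∀u ∃n (S(u,u) ∧ ¬S(u,n)))
Finally move all quantifiers to the prefix:
  ∀j ∃l ∀m ∀u ∃n (¬S(j,j) ∨ (S(m,m) ∨ ¬R(l)) ∧ S(u,u) ∧ ¬S(u,n))
The prefix is ∀j ∃l ∀m ∀u ∃n: 3 universal, 2 existential.

2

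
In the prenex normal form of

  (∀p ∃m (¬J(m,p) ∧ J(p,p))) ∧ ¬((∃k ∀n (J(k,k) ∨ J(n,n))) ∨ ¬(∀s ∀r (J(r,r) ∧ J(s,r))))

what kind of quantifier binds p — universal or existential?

universal

Drive negations inward (¬∀x A ≡ ∃x ¬A, ¬∃x A ≡ ∀x ¬A, De Morgan for ∧/∨):
  (∀p ∃m (¬J(m,p) ∧ J(p,p))) ∧ (∀k ∃n (¬J(k,k) ∧ ¬J(n,n))) ∧ (∀s ∀r (J(r,r) ∧ J(s,r)))
Pull the quantifiers to the front (each side's bound variable is not free in the other side):
  ∀p ∃m ∀k ∃n ∀s ∀r (¬J(m,p) ∧ J(p,p) ∧ ¬J(k,k) ∧ ¬J(n,n) ∧ J(r,r) ∧ J(s,r))
The quantifier ∀p sits under an even number of negations, so it remains universal.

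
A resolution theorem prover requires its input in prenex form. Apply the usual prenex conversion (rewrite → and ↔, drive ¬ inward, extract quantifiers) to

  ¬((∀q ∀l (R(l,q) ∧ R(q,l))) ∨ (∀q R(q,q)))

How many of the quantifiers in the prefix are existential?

3

Move each ¬ inward, flipping quantifiers it crosses:
  (∃q ∃l (¬R(l,q) ∨ ¬R(q,l))) ∧ (∃q ¬R(q,q))
Rename bound variables to avoid capture: q↦z.
  (∃q ∃l (¬R(l,q) ∨ ¬R(q,l))) ∧ (∃z ¬R(z,z))
Finally move all quantifiers to the prefix:
  ∃q ∃l ∃z ((¬R(l,q) ∨ ¬R(q,l)) ∧ ¬R(z,z))
The prefix is ∃q ∃l ∃z: 0 universal, 3 existential.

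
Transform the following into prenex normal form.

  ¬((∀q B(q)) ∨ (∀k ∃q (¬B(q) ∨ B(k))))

∃q ∃k ∀x (¬B(q) ∧ B(x) ∧ ¬B(k))

Drive negations inward (¬∀x A ≡ ∃x ¬A, ¬∃x A ≡ ∀x ¬A, De Morgan for ∧/∨):
  (∃q ¬B(q)) ∧ (∃k ∀q (B(q) ∧ ¬B(k)))
Rename bound variables to avoid capture: q↦x.
  (∃q ¬B(q)) ∧ (∃k ∀x (B(x) ∧ ¬B(k)))
Pull the quantifiers to the front (each side's bound variable is not free in the other side):
  ∃q ∃k ∀x (¬B(q) ∧ B(x) ∧ ¬B(k))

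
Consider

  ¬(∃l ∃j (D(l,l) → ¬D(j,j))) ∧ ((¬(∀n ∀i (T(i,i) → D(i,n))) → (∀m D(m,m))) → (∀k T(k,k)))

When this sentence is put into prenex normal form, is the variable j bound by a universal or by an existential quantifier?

universal

Eliminate → and ↔ using ¬ and ∨.
  ¬(∃l ∃j (¬D(l,l) ∨ ¬D(j,j))) ∧ (¬(¬¬(∀n ∀i (¬T(i,i) ∨ D(i,n))) ∨ (∀m D(m,m))) ∨ (∀k T(k,k)))
Drive negations inward (¬∀x A ≡ ∃x ¬A, ¬∃x A ≡ ∀x ¬A, De Morgan for ∧/∨):
  (∀l ∀j (D(l,l) ∧ D(j,j))) ∧ ((∃n ∃i (T(i,i) ∧ ¬D(i,n))) ∧ (∃m ¬D(m,m)) ∨ (∀k T(k,k)))
All bound variables are already distinct, so no renaming is needed.
Pull the quantifiers to the front (each side's bound variable is not free in the other side):
  ∀l ∀j ∃n ∃i ∃m ∀k (D(l,l) ∧ D(j,j) ∧ (T(i,i) ∧ ¬D(i,n) ∧ ¬D(m,m) ∨ T(k,k)))
The quantifier ∃j sits under an odd number of negations (counting the antecedent side of each →), so it flips to ∀j.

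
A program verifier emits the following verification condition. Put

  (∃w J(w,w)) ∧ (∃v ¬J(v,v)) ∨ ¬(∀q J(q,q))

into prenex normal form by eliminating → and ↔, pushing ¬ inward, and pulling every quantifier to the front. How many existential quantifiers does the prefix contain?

Drive negations inward (¬∀x A ≡ ∃x ¬A, ¬∃x A ≡ ∀x ¬A, De Morgan for ∧/∨):
  (∃w J(w,w)) ∧ (∃v ¬J(v,v)) ∨ (∃q ¬J(q,q))
All bound variables are already distinct, so no renaming is needed.
Finally move all quantifiers to the prefix:
  ∃w ∃v ∃q (J(w,w) ∧ ¬J(v,v) ∨ ¬J(q,q))
The prefix is ∃w ∃v ∃q: 0 universal, 3 existential.

3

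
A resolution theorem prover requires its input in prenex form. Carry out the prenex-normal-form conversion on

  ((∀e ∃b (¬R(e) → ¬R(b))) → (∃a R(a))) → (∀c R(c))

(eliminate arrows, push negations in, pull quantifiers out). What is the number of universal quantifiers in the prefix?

3

First replace A → B with ¬A ∨ B.
  ¬(¬(∀e ∃b (¬¬R(e) ∨ ¬R(b))) ∨ (∃a R(a))) ∨ (∀c R(c))
Push ¬ through the quantifiers and connectives to reach negation normal form:
  (∀e ∃b (R(e) ∨ ¬R(b))) ∧ (∀a ¬R(a)) ∨ (∀c R(c))
All bound variables are already distinct, so no renaming is needed.
Finally move all quantifiers to the prefix:
  ∀e ∃b ∀a ∀c ((R(e) ∨ ¬R(b)) ∧ ¬R(a) ∨ R(c))
The prefix is ∀e ∃b ∀a ∀c: 3 universal, 1 existential.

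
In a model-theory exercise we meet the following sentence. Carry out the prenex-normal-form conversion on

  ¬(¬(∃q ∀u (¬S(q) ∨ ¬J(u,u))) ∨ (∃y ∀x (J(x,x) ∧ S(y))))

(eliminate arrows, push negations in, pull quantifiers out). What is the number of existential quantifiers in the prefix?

Drive negations inward (¬∀x A ≡ ∃x ¬A, ¬∃x A ≡ ∀x ¬A, De Morgan for ∧/∨):
  (∃q ∀u (¬S(q) ∨ ¬J(u,u))) ∧ (∀y ∃x (¬J(x,x) ∨ ¬S(y)))
Finally move all quantifiers to the prefix:
  ∃q ∀u ∀y ∃x ((¬S(q) ∨ ¬J(u,u)) ∧ (¬J(x,x) ∨ ¬S(y)))
The prefix is ∃q ∀u ∀y ∃x: 2 universal, 2 existential.

2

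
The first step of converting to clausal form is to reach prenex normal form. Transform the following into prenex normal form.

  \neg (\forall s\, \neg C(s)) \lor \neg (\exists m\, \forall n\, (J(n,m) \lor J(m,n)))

Drive negations inward (¬∀x A ≡ ∃x ¬A, ¬∃x A ≡ ∀x ¬A, De Morgan for ∧/∨):
  (\exists s\, C(s)) \lor (\forall m\, \exists n\, (\neg J(n,m) \land \neg J(m,n)))
All bound variables are already distinct, so no renaming is needed.
Pull the quantifiers to the front (each side's bound variable is not free in the other side):
  \exists s\, \forall m\, \exists n\, (C(s) \lor \neg J(n,m) \land \neg J(m,n))

\exists s\, \forall m\, \exists n\, (C(s) \lor \neg J(n,m) \land \neg J(m,n))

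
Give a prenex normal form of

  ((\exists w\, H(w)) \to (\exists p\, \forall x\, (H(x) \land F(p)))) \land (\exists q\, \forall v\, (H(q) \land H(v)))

\forall w\, \exists p\, \forall x\, \exists q\, \forall v\, ((\neg H(w) \lor H(x) \land F(p)) \land H(q) \land H(v))

Eliminate → and ↔ using ¬ and ∨.
  (\neg (\exists w\, H(w)) \lor (\exists p\, \forall x\, (H(x) \land F(p)))) \land (\exists q\, \forall v\, (H(q) \land H(v)))
Move each ¬ inward, flipping quantifiers it crosses:
  ((\forall w\, \neg H(w)) \lor (\exists p\, \forall x\, (H(x) \land F(p)))) \land (\exists q\, \forall v\, (H(q) \land H(v)))
Extract every quantifier outward, since the variables are now distinct and don't occur free across branches:
  \forall w\, \exists p\, \forall x\, \exists q\, \forall v\, ((\neg H(w) \lor H(x) \land F(p)) \land H(q) \land H(v))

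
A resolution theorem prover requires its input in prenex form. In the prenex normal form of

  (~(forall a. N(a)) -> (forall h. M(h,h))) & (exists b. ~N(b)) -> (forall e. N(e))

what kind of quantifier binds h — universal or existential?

existential

Rewrite implications/biconditionals: A → B as ¬A ∨ B.
  ~((~~(forall a. N(a)) | (forall h. M(h,h))) & (exists b. ~N(b))) | (forall e. N(e))
Move each ¬ inward, flipping quantifiers it crosses:
  (exists a. ~N(a)) & (exists h. ~M(h,h)) | (forall b. N(b)) | (forall e. N(e))
All bound variables are already distinct, so no renaming is needed.
Pull the quantifiers to the front (each side's bound variable is not free in the other side):
  exists a. exists h. forall b. forall e. (~N(a) & ~M(h,h) | N(b) | N(e))
The quantifier forall h sits under an odd number of negations (counting the antecedent side of each →), so it flips to exists h.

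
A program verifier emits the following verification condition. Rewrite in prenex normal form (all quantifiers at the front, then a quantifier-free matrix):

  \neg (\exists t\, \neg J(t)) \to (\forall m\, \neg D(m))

First replace A → B with ¬A ∨ B.
  \neg \neg (\exists t\, \neg J(t)) \lor (\forall m\, \neg D(m))
Move each ¬ inward, flipping quantifiers it crosses:
  (\exists t\, \neg J(t)) \lor (\forall m\, \neg D(m))
Finally move all quantifiers to the prefix:
  \exists t\, \forall m\, (\neg J(t) \lor \neg D(m))

\exists t\, \forall m\, (\neg J(t) \lor \neg D(m))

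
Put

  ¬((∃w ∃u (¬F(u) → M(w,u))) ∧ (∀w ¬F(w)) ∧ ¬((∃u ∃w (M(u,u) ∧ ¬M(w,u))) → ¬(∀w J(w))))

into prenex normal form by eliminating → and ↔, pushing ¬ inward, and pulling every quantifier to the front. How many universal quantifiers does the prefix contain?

Eliminate → and ↔ using ¬ and ∨.
  ¬((∃w ∃u (¬¬F(u) ∨ M(w,u))) ∧ (∀w ¬F(w)) ∧ ¬(¬(∃u ∃w (M(u,u) ∧ ¬M(w,u))) ∨ ¬(∀w J(w))))
Push ¬ through the quantifiers and connectives to reach negation normal form:
  (∀w ∀u (¬F(u) ∧ ¬M(w,u))) ∨ (∃w F(w)) ∨ (∀u ∀w (¬M(u,u) ∨ M(w,u))) ∨ (∃w ¬J(w))
Standardize variables apart so no two quantifiers bind the same name: w↦z1, u↦q, w↦t, w↦p.
  (∀w ∀u (¬F(u) ∧ ¬M(w,u))) ∨ (∃z1 F(z1)) ∨ (∀q ∀t (¬M(q,q) ∨ M(t,q))) ∨ (∃p ¬J(p))
Extract every quantifier outward, since the variables are now distinct and don't occur free across branches:
  ∀w ∀u ∃z1 ∀q ∀t ∃p (¬F(u) ∧ ¬M(w,u) ∨ F(z1) ∨ ¬M(q,q) ∨ M(t,q) ∨ ¬J(p))
The prefix is ∀w ∀u ∃z1 ∀q ∀t ∃p: 4 universal, 2 existential.

4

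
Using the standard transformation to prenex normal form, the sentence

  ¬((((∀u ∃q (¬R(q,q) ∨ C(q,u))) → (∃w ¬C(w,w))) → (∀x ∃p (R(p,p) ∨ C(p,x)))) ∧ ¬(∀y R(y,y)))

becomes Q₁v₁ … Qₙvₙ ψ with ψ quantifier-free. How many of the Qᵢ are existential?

3

First replace A → B with ¬A ∨ B.
  ¬((¬(¬(∀u ∃q (¬R(q,q) ∨ C(q,u))) ∨ (∃w ¬C(w,w))) ∨ (∀x ∃p (R(p,p) ∨ C(p,x)))) ∧ ¬(∀y R(y,y)))
Drive negations inward (¬∀x A ≡ ∃x ¬A, ¬∃x A ≡ ∀x ¬A, De Morgan for ∧/∨):
  ((∃u ∀q (R(q,q) ∧ ¬C(q,u))) ∨ (∃w ¬C(w,w))) ∧ (∃x ∀p (¬R(p,p) ∧ ¬C(p,x))) ∨ (∀y R(y,y))
All bound variables are already distinct, so no renaming is needed.
Extract every quantifier outward, since the variables are now distinct and don't occur free across branches:
  ∃u ∀q ∃w ∃x ∀p ∀y ((R(q,q) ∧ ¬C(q,u) ∨ ¬C(w,w)) ∧ ¬R(p,p) ∧ ¬C(p,x) ∨ R(y,y))
The prefix is ∃u ∀q ∃w ∃x ∀p ∀y: 3 universal, 3 existential.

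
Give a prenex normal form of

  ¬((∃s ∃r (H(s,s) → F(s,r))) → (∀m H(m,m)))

Eliminate → and ↔ using ¬ and ∨.
  ¬(¬(∃s ∃r (¬H(s,s) ∨ F(s,r))) ∨ (∀m H(m,m)))
Move each ¬ inward, flipping quantifiers it crosses:
  (∃s ∃r (¬H(s,s) ∨ F(s,r))) ∧ (∃m ¬H(m,m))
All bound variables are already distinct, so no renaming is needed.
Finally move all quantifiers to the prefix:
  ∃s ∃r ∃m ((¬H(s,s) ∨ F(s,r)) ∧ ¬H(m,m))

∃s ∃r ∃m ((¬H(s,s) ∨ F(s,r)) ∧ ¬H(m,m))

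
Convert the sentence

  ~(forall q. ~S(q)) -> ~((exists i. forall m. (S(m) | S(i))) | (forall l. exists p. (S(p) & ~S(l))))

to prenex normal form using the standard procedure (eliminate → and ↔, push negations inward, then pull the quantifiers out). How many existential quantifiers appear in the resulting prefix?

Rewrite implications/biconditionals: A → B as ¬A ∨ B.
  ~~(forall q. ~S(q)) | ~((exists i. forall m. (S(m) | S(i))) | (forall l. exists p. (S(p) & ~S(l))))
Push ¬ through the quantifiers and connectives to reach negation normal form:
  (forall q. ~S(q)) | (forall i. exists m. (~S(m) & ~S(i))) & (exists l. forall p. (~S(p) | S(l)))
All bound variables are already distinct, so no renaming is needed.
Extract every quantifier outward, since the variables are now distinct and don't occur free across branches:
  forall q. forall i. exists m. exists l. forall p. (~S(q) | ~S(m) & ~S(i) & (~S(p) | S(l)))
The prefix is forall q forall i exists m exists l forall p: 3 universal, 2 existential.

2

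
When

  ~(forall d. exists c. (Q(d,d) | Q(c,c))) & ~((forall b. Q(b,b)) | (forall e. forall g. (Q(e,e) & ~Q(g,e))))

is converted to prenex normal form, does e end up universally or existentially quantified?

existential

Move each ¬ inward, flipping quantifiers it crosses:
  (exists d. forall c. (~Q(d,d) & ~Q(c,c))) & (exists b. ~Q(b,b)) & (exists e. exists g. (~Q(e,e) | Q(g,e)))
Pull the quantifiers to the front (each side's bound variable is not free in the other side):
  exists d. forall c. exists b. exists e. exists g. (~Q(d,d) & ~Q(c,c) & ~Q(b,b) & (~Q(e,e) | Q(g,e)))
The quantifier forall e sits under an odd number of negations, so it flips to exists e.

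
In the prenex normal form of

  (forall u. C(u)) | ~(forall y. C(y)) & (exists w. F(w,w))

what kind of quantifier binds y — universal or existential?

Drive negations inward (¬∀x A ≡ ∃x ¬A, ¬∃x A ≡ ∀x ¬A, De Morgan for ∧/∨):
  (forall u. C(u)) | (exists y. ~C(y)) & (exists w. F(w,w))
Extract every quantifier outward, since the variables are now distinct and don't occur free across branches:
  forall u. exists y. exists w. (C(u) | ~C(y) & F(w,w))
The quantifier forall y sits under an odd number of negations, so it flips to exists y.

existential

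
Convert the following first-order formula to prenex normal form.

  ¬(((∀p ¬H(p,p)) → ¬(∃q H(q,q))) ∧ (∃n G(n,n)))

First replace A → B with ¬A ∨ B.
  ¬((¬(∀p ¬H(p,p)) ∨ ¬(∃q H(q,q))) ∧ (∃n G(n,n)))
Drive negations inward (¬∀x A ≡ ∃x ¬A, ¬∃x A ≡ ∀x ¬A, De Morgan for ∧/∨):
  (∀p ¬H(p,p)) ∧ (∃q H(q,q)) ∨ (∀n ¬G(n,n))
Pull the quantifiers to the front (each side's bound variable is not free in the other side):
  ∀p ∃q ∀n (¬H(p,p) ∧ H(q,q) ∨ ¬G(n,n))

∀p ∃q ∀n (¬H(p,p) ∧ H(q,q) ∨ ¬G(n,n))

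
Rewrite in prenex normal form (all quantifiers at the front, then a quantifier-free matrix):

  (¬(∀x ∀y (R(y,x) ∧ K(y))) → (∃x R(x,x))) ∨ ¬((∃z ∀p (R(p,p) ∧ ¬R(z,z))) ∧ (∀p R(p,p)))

∀x ∀y ∃b ∀z ∃p ∃a (R(y,x) ∧ K(y) ∨ R(b,b) ∨ ¬R(p,p) ∨ R(z,z) ∨ ¬R(a,a))

Rewrite implications/biconditionals: A → B as ¬A ∨ B.
  ¬¬(∀x ∀y (R(y,x) ∧ K(y))) ∨ (∃x R(x,x)) ∨ ¬((∃z ∀p (R(p,p) ∧ ¬R(z,z))) ∧ (∀p R(p,p)))
Push ¬ through the quantifiers and connectives to reach negation normal form:
  (∀x ∀y (R(y,x) ∧ K(y))) ∨ (∃x R(x,x)) ∨ (∀z ∃p (¬R(p,p) ∨ R(z,z))) ∨ (∃p ¬R(p,p))
Give each quantifier a distinct variable: x↦b, p↦a.
  (∀x ∀y (R(y,x) ∧ K(y))) ∨ (∃b R(b,b)) ∨ (∀z ∃p (¬R(p,p) ∨ R(z,z))) ∨ (∃a ¬R(a,a))
Extract every quantifier outward, since the variables are now distinct and don't occur free across branches:
  ∀x ∀y ∃b ∀z ∃p ∃a (R(y,x) ∧ K(y) ∨ R(b,b) ∨ ¬R(p,p) ∨ R(z,z) ∨ ¬R(a,a))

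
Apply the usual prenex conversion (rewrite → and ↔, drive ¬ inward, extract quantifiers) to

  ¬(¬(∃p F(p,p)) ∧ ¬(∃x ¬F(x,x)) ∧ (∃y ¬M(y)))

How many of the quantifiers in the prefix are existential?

2

Push ¬ through the quantifiers and connectives to reach negation normal form:
  (∃p F(p,p)) ∨ (∃x ¬F(x,x)) ∨ (∀y M(y))
All bound variables are already distinct, so no renaming is needed.
Pull the quantifiers to the front (each side's bound variable is not free in the other side):
  ∃p ∃x ∀y (F(p,p) ∨ ¬F(x,x) ∨ M(y))
The prefix is ∃p ∃x ∀y: 1 universal, 2 existential.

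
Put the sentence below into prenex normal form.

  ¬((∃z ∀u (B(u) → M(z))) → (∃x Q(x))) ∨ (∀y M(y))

First replace A → B with ¬A ∨ B.
  ¬(¬(∃z ∀u (¬B(u) ∨ M(z))) ∨ (∃x Q(x))) ∨ (∀y M(y))
Push ¬ through the quantifiers and connectives to reach negation normal form:
  (∃z ∀u (¬B(u) ∨ M(z))) ∧ (∀x ¬Q(x)) ∨ (∀y M(y))
Extract every quantifier outward, since the variables are now distinct and don't occur free across branches:
  ∃z ∀u ∀x ∀y ((¬B(u) ∨ M(z)) ∧ ¬Q(x) ∨ M(y))

∃z ∀u ∀x ∀y ((¬B(u) ∨ M(z)) ∧ ¬Q(x) ∨ M(y))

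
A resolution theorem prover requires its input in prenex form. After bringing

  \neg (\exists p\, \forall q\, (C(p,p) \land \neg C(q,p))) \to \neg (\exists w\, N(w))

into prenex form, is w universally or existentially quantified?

Rewrite implications/biconditionals: A → B as ¬A ∨ B.
  \neg \neg (\exists p\, \forall q\, (C(p,p) \land \neg C(q,p))) \lor \neg (\exists w\, N(w))
Push ¬ through the quantifiers and connectives to reach negation normal form:
  (\exists p\, \forall q\, (C(p,p) \land \neg C(q,p))) \lor (\forall w\, \neg N(w))
All bound variables are already distinct, so no renaming is needed.
Pull the quantifiers to the front (each side's bound variable is not free in the other side):
  \exists p\, \forall q\, \forall w\, (C(p,p) \land \neg C(q,p) \lor \neg N(w))
The quantifier \exists w sits under an odd number of negations (counting the antecedent side of each →), so it flips to \forall w.

universal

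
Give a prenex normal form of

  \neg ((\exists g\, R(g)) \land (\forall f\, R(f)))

Push ¬ through the quantifiers and connectives to reach negation normal form:
  (\forall g\, \neg R(g)) \lor (\exists f\, \neg R(f))
All bound variables are already distinct, so no renaming is needed.
Finally move all quantifiers to the prefix:
  \forall g\, \exists f\, (\neg R(g) \lor \neg R(f))

\forall g\, \exists f\, (\neg R(g) \lor \neg R(f))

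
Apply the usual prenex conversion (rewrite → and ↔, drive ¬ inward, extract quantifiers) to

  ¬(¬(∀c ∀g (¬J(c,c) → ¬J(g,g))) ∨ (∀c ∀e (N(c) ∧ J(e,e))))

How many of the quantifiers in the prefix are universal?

2

Eliminate → and ↔ using ¬ and ∨.
  ¬(¬(∀c ∀g (¬¬J(c,c) ∨ ¬J(g,g))) ∨ (∀c ∀e (N(c) ∧ J(e,e))))
Drive negations inward (¬∀x A ≡ ∃x ¬A, ¬∃x A ≡ ∀x ¬A, De Morgan for ∧/∨):
  (∀c ∀g (J(c,c) ∨ ¬J(g,g))) ∧ (∃c ∃e (¬N(c) ∨ ¬J(e,e)))
Rename bound variables to avoid capture: c↦u.
  (∀c ∀g (J(c,c) ∨ ¬J(g,g))) ∧ (∃u ∃e (¬N(u) ∨ ¬J(e,e)))
Finally move all quantifiers to the prefix:
  ∀c ∀g ∃u ∃e ((J(c,c) ∨ ¬J(g,g)) ∧ (¬N(u) ∨ ¬J(e,e)))
The prefix is ∀c ∀g ∃u ∃e: 2 universal, 2 existential.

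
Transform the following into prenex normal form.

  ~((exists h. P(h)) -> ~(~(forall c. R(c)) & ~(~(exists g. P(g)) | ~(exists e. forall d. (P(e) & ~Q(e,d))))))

exists h. exists c. exists g. exists e. forall d. (P(h) & ~R(c) & P(g) & P(e) & ~Q(e,d))

Eliminate → and ↔ using ¬ and ∨.
  ~(~(exists h. P(h)) | ~(~(forall c. R(c)) & ~(~(exists g. P(g)) | ~(exists e. forall d. (P(e) & ~Q(e,d))))))
Move each ¬ inward, flipping quantifiers it crosses:
  (exists h. P(h)) & (exists c. ~R(c)) & (exists g. P(g)) & (exists e. forall d. (P(e) & ~Q(e,d)))
Finally move all quantifiers to the prefix:
  exists h. exists c. exists g. exists e. forall d. (P(h) & ~R(c) & P(g) & P(e) & ~Q(e,d))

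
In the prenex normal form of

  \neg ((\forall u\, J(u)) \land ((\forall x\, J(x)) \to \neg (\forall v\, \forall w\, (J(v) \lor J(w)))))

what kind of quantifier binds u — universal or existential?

existential

Eliminate → and ↔ using ¬ and ∨.
  \neg ((\forall u\, J(u)) \land (\neg (\forall x\, J(x)) \lor \neg (\forall v\, \forall w\, (J(v) \lor J(w)))))
Move each ¬ inward, flipping quantifiers it crosses:
  (\exists u\, \neg J(u)) \lor (\forall x\, J(x)) \land (\forall v\, \forall w\, (J(v) \lor J(w)))
Finally move all quantifiers to the prefix:
  \exists u\, \forall x\, \forall v\, \forall w\, (\neg J(u) \lor J(x) \land (J(v) \lor J(w)))
The quantifier \forall u sits under an odd number of negations (counting the antecedent side of each →), so it flips to \exists u.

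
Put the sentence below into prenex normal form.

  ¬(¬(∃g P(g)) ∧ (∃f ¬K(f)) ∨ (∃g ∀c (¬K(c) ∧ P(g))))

∃g ∀f ∀u1 ∃c ((P(g) ∨ K(f)) ∧ (K(c) ∨ ¬P(u1)))

Push ¬ through the quantifiers and connectives to reach negation normal form:
  ((∃g P(g)) ∨ (∀f K(f))) ∧ (∀g ∃c (K(c) ∨ ¬P(g)))
Standardize variables apart so no two quantifiers bind the same name: g↦u1.
  ((∃g P(g)) ∨ (∀f K(f))) ∧ (∀u1 ∃c (K(c) ∨ ¬P(u1)))
Extract every quantifier outward, since the variables are now distinct and don't occur free across branches:
  ∃g ∀f ∀u1 ∃c ((P(g) ∨ K(f)) ∧ (K(c) ∨ ¬P(u1)))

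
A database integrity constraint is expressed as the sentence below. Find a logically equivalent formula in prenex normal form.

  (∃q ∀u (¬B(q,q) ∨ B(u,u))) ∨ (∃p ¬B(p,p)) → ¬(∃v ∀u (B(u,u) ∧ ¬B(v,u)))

∀q ∃u ∀p ∀v ∃c (B(q,q) ∧ ¬B(u,u) ∧ B(p,p) ∨ ¬B(c,c) ∨ B(v,c))

Eliminate → and ↔ using ¬ and ∨.
  ¬((∃q ∀u (¬B(q,q) ∨ B(u,u))) ∨ (∃p ¬B(p,p))) ∨ ¬(∃v ∀u (B(u,u) ∧ ¬B(v,u)))
Push ¬ through the quantifiers and connectives to reach negation normal form:
  (∀q ∃u (B(q,q) ∧ ¬B(u,u))) ∧ (∀p B(p,p)) ∨ (∀v ∃u (¬B(u,u) ∨ B(v,u)))
Rename bound variables to avoid capture: u↦c.
  (∀q ∃u (B(q,q) ∧ ¬B(u,u))) ∧ (∀p B(p,p)) ∨ (∀v ∃c (¬B(c,c) ∨ B(v,c)))
Extract every quantifier outward, since the variables are now distinct and don't occur free across branches:
  ∀q ∃u ∀p ∀v ∃c (B(q,q) ∧ ¬B(u,u) ∧ B(p,p) ∨ ¬B(c,c) ∨ B(v,c))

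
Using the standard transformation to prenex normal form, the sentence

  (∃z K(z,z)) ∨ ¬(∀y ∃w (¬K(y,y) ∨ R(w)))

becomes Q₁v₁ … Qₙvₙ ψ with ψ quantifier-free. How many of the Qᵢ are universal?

Push ¬ through the quantifiers and connectives to reach negation normal form:
  (∃z K(z,z)) ∨ (∃y ∀w (K(y,y) ∧ ¬R(w)))
Extract every quantifier outward, since the variables are now distinct and don't occur free across branches:
  ∃z ∃y ∀w (K(z,z) ∨ K(y,y) ∧ ¬R(w))
The prefix is ∃z ∃y ∀w: 1 universal, 2 existential.

1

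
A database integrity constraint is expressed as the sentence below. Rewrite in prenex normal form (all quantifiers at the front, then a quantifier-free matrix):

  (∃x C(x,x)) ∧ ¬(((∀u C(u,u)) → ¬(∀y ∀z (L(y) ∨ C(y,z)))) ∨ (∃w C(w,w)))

Rewrite implications/biconditionals: A → B as ¬A ∨ B.
  (∃x C(x,x)) ∧ ¬(¬(∀u C(u,u)) ∨ ¬(∀y ∀z (L(y) ∨ C(y,z))) ∨ (∃w C(w,w)))
Push ¬ through the quantifiers and connectives to reach negation normal form:
  (∃x C(x,x)) ∧ (∀u C(u,u)) ∧ (∀y ∀z (L(y) ∨ C(y,z))) ∧ (∀w ¬C(w,w))
All bound variables are already distinct, so no renaming is needed.
Finally move all quantifiers to the prefix:
  ∃x ∀u ∀y ∀z ∀w (C(x,x) ∧ C(u,u) ∧ (L(y) ∨ C(y,z)) ∧ ¬C(w,w))

∃x ∀u ∀y ∀z ∀w (C(x,x) ∧ C(u,u) ∧ (L(y) ∨ C(y,z)) ∧ ¬C(w,w))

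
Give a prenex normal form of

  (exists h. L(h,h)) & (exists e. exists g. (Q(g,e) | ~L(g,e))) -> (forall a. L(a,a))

Eliminate → and ↔ using ¬ and ∨.
  ~((exists h. L(h,h)) & (exists e. exists g. (Q(g,e) | ~L(g,e)))) | (forall a. L(a,a))
Move each ¬ inward, flipping quantifiers it crosses:
  (forall h. ~L(h,h)) | (forall e. forall g. (~Q(g,e) & L(g,e))) | (forall a. L(a,a))
All bound variables are already distinct, so no renaming is needed.
Extract every quantifier outward, since the variables are now distinct and don't occur free across branches:
  forall h. forall e. forall g. forall a. (~L(h,h) | ~Q(g,e) & L(g,e) | L(a,a))

forall h. forall e. forall g. forall a. (~L(h,h) | ~Q(g,e) & L(g,e) | L(a,a))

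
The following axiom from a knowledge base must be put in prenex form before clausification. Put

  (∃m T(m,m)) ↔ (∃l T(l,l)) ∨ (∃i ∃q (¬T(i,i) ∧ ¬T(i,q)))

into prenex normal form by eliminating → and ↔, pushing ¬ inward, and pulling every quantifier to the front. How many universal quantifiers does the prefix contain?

First replace A → B with ¬A ∨ B; A ↔ B as (¬A ∨ B) ∧ (¬B ∨ A).
  (¬(∃m T(m,m)) ∨ (∃l T(l,l)) ∨ (∃i ∃q (¬T(i,i) ∧ ¬T(i,q)))) ∧ (¬((∃l T(l,l)) ∨ (∃i ∃q (¬T(i,i) ∧ ¬T(i,q)))) ∨ (∃m T(m,m)))
Move each ¬ inward, flipping quantifiers it crosses:
  ((∀m ¬T(m,m)) ∨ (∃l T(l,l)) ∨ (∃i ∃q (¬T(i,i) ∧ ¬T(i,q)))) ∧ ((∀l ¬T(l,l)) ∧ (∀i ∀q (T(i,i) ∨ T(i,q))) ∨ (∃m T(m,m)))
Standardize variables apart so no two quantifiers bind the same name: l↦r, i↦x, q↦z1, m↦t.
  ((∀m ¬T(m,m)) ∨ (∃l T(l,l)) ∨ (∃i ∃q (¬T(i,i) ∧ ¬T(i,q)))) ∧ ((∀r ¬T(r,r)) ∧ (∀x ∀z1 (T(x,x) ∨ T(x,z1))) ∨ (∃t T(t,t)))
Pull the quantifiers to the front (each side's bound variable is not free in the other side):
  ∀m ∃l ∃i ∃q ∀r ∀x ∀z1 ∃t ((¬T(m,m) ∨ T(l,l) ∨ ¬T(i,i) ∧ ¬T(i,q)) ∧ (¬T(r,r) ∧ (T(x,x) ∨ T(x,z1)) ∨ T(t,t)))
The prefix is ∀m ∃l ∃i ∃q ∀r ∀x ∀z1 ∃t: 4 universal, 4 existential.

4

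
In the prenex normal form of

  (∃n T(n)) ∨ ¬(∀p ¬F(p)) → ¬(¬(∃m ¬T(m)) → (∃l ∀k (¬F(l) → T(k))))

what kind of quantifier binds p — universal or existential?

First replace A → B with ¬A ∨ B.
  ¬((∃n T(n)) ∨ ¬(∀p ¬F(p))) ∨ ¬(¬¬(∃m ¬T(m)) ∨ (∃l ∀k (¬¬F(l) ∨ T(k))))
Push ¬ through the quantifiers and connectives to reach negation normal form:
  (∀n ¬T(n)) ∧ (∀p ¬F(p)) ∨ (∀m T(m)) ∧ (∀l ∃k (¬F(l) ∧ ¬T(k)))
All bound variables are already distinct, so no renaming is needed.
Finally move all quantifiers to the prefix:
  ∀n ∀p ∀m ∀l ∃k (¬T(n) ∧ ¬F(p) ∨ T(m) ∧ ¬F(l) ∧ ¬T(k))
The quantifier ∀p sits under an even number of negations (counting the antecedent side of each →), so it remains universal.

universal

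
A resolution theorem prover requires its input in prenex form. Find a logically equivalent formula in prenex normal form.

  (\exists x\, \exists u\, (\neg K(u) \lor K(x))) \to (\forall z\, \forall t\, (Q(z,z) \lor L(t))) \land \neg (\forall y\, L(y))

Eliminate → and ↔ using ¬ and ∨.
  \neg (\exists x\, \exists u\, (\neg K(u) \lor K(x))) \lor (\forall z\, \forall t\, (Q(z,z) \lor L(t))) \land \neg (\forall y\, L(y))
Move each ¬ inward, flipping quantifiers it crosses:
  (\forall x\, \forall u\, (K(u) \land \neg K(x))) \lor (\forall z\, \forall t\, (Q(z,z) \lor L(t))) \land (\exists y\, \neg L(y))
Finally move all quantifiers to the prefix:
  \forall x\, \forall u\, \forall z\, \forall t\, \exists y\, (K(u) \land \neg K(x) \lor (Q(z,z) \lor L(t)) \land \neg L(y))

\forall x\, \forall u\, \forall z\, \forall t\, \exists y\, (K(u) \land \neg K(x) \lor (Q(z,z) \lor L(t)) \land \neg L(y))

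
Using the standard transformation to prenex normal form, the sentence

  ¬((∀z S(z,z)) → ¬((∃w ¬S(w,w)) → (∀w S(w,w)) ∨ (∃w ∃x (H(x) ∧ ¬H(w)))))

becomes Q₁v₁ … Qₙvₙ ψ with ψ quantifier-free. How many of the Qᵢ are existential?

First replace A → B with ¬A ∨ B.
  ¬(¬(∀z S(z,z)) ∨ ¬(¬(∃w ¬S(w,w)) ∨ (∀w S(w,w)) ∨ (∃w ∃x (H(x) ∧ ¬H(w)))))
Move each ¬ inward, flipping quantifiers it crosses:
  (∀z S(z,z)) ∧ ((∀w S(w,w)) ∨ (∀w S(w,w)) ∨ (∃w ∃x (H(x) ∧ ¬H(w))))
Standardize variables apart so no two quantifiers bind the same name: w↦b, w↦u1.
  (∀z S(z,z)) ∧ ((∀w S(w,w)) ∨ (∀b S(b,b)) ∨ (∃u1 ∃x (H(x) ∧ ¬H(u1))))
Extract every quantifier outward, since the variables are now distinct and don't occur free across branches:
  ∀z ∀w ∀b ∃u1 ∃x (S(z,z) ∧ (S(w,w) ∨ S(b,b) ∨ H(x) ∧ ¬H(u1)))
The prefix is ∀z ∀w ∀b ∃u1 ∃x: 3 universal, 2 existential.

2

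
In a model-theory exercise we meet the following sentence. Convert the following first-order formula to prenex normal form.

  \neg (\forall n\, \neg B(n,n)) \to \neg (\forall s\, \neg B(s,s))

\forall n\, \exists s\, (\neg B(n,n) \lor B(s,s))

Eliminate → and ↔ using ¬ and ∨.
  \neg \neg (\forall n\, \neg B(n,n)) \lor \neg (\forall s\, \neg B(s,s))
Push ¬ through the quantifiers and connectives to reach negation normal form:
  (\forall n\, \neg B(n,n)) \lor (\exists s\, B(s,s))
Extract every quantifier outward, since the variables are now distinct and don't occur free across branches:
  \forall n\, \exists s\, (\neg B(n,n) \lor B(s,s))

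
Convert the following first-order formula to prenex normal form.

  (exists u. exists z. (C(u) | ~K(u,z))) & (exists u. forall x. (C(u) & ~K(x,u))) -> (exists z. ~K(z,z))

First replace A → B with ¬A ∨ B.
  ~((exists u. exists z. (C(u) | ~K(u,z))) & (exists u. forall x. (C(u) & ~K(x,u)))) | (exists z. ~K(z,z))
Move each ¬ inward, flipping quantifiers it crosses:
  (forall u. forall z. (~C(u) & K(u,z))) | (forall u. exists x. (~C(u) | K(x,u))) | (exists z. ~K(z,z))
Give each quantifier a distinct variable: u↦x1, z↦b.
  (forall u. forall z. (~C(u) & K(u,z))) | (forall x1. exists x. (~C(x1) | K(x,x1))) | (exists b. ~K(b,b))
Finally move all quantifiers to the prefix:
  forall u. forall z. forall x1. exists x. exists b. (~C(u) & K(u,z) | ~C(x1) | K(x,x1) | ~K(b,b))

forall u. forall z. forall x1. exists x. exists b. (~C(u) & K(u,z) | ~C(x1) | K(x,x1) | ~K(b,b))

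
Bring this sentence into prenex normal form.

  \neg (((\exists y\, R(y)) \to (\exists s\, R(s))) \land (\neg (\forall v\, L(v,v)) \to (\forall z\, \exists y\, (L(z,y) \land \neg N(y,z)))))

\exists y\, \forall s\, \exists v\, \exists z\, \forall b\, (R(y) \land \neg R(s) \lor \neg L(v,v) \land (\neg L(z,b) \lor N(b,z)))

Rewrite implications/biconditionals: A → B as ¬A ∨ B.
  \neg ((\neg (\exists y\, R(y)) \lor (\exists s\, R(s))) \land (\neg \neg (\forall v\, L(v,v)) \lor (\forall z\, \exists y\, (L(z,y) \land \neg N(y,z)))))
Move each ¬ inward, flipping quantifiers it crosses:
  (\exists y\, R(y)) \land (\forall s\, \neg R(s)) \lor (\exists v\, \neg L(v,v)) \land (\exists z\, \forall y\, (\neg L(z,y) \lor N(y,z)))
Give each quantifier a distinct variable: y↦b.
  (\exists y\, R(y)) \land (\forall s\, \neg R(s)) \lor (\exists v\, \neg L(v,v)) \land (\exists z\, \forall b\, (\neg L(z,b) \lor N(b,z)))
Pull the quantifiers to the front (each side's bound variable is not free in the other side):
  \exists y\, \forall s\, \exists v\, \exists z\, \forall b\, (R(y) \land \neg R(s) \lor \neg L(v,v) \land (\neg L(z,b) \lor N(b,z)))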